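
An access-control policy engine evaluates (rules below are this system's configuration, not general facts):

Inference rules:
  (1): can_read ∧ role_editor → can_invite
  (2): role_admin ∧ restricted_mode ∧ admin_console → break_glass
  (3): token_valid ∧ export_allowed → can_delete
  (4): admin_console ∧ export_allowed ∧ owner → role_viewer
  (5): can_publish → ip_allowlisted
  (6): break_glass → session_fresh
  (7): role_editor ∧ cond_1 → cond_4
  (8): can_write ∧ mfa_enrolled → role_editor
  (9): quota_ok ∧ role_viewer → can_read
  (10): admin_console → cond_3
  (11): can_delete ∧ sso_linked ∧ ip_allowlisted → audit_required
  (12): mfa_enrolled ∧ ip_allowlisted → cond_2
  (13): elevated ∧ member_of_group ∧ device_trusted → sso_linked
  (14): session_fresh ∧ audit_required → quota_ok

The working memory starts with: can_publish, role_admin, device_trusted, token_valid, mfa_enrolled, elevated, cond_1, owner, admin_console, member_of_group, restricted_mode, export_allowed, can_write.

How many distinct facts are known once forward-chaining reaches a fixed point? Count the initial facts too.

[1] (2) [role_admin ∧ restricted_mode ∧ admin_console → break_glass]; (3) [token_valid ∧ export_allowed → can_delete]; (4) [admin_console ∧ export_allowed ∧ owner → role_viewer]; (5) [can_publish → ip_allowlisted]; (8) [can_write ∧ mfa_enrolled → role_editor]; (10) [admin_console → cond_3]; (13) [elevated ∧ member_of_group ∧ device_trusted → sso_linked]. ⇒ new: break_glass, can_delete, role_viewer, ip_allowlisted, role_editor, cond_3, sso_linked.
[2] (6) [break_glass → session_fresh]; (7) [role_editor ∧ cond_1 → cond_4]; (11) [can_delete ∧ sso_linked ∧ ip_allowlisted → audit_required]; (12) [mfa_enrolled ∧ ip_allowlisted → cond_2]. ⇒ new: session_fresh, cond_4, audit_required, cond_2.
[3] (14) [session_fresh ∧ audit_required → quota_ok]. ⇒ new: quota_ok.
[4] (9) [quota_ok ∧ role_viewer → can_read]. ⇒ new: can_read.
[5] (1) [can_read ∧ role_editor → can_invite]. ⇒ new: can_invite.
Closure: {admin_console, audit_required, break_glass, can_delete, can_invite, can_publish, can_read, can_write, cond_1, cond_2, cond_3, cond_4, device_trusted, elevated, export_allowed, ip_allowlisted, member_of_group, mfa_enrolled, owner, quota_ok, restricted_mode, role_admin, role_editor, role_viewer, session_fresh, sso_linked, token_valid} — 27 facts.

27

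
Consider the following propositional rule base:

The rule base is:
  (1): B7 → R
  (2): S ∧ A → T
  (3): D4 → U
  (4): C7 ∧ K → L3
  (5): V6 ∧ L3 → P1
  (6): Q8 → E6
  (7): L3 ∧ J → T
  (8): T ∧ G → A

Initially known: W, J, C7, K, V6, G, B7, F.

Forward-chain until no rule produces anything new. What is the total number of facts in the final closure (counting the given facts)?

13

Round 1: (1) [B7 → R]; (4) [C7 ∧ K → L3]. New: R, L3.
Round 2: (5) [V6 ∧ L3 → P1]; (7) [L3 ∧ J → T]. New: P1, T.
Round 3: (8) [T ∧ G → A]. New: A.
Closure: {A, B7, C7, F, G, J, K, L3, P1, R, T, V6, W} — 13 facts.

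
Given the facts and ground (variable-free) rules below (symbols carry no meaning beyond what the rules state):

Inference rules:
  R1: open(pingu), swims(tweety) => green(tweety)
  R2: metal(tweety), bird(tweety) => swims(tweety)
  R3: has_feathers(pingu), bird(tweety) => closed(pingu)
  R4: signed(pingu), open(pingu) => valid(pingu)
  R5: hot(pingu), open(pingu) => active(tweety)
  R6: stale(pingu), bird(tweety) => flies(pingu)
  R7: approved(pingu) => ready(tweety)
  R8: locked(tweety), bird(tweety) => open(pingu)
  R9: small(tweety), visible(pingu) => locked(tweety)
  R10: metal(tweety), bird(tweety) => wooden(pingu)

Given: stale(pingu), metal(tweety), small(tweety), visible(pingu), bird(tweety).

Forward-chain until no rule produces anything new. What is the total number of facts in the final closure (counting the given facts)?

11

Round 1: R2 [metal(tweety), bird(tweety) => swims(tweety)]; R6 [stale(pingu), bird(tweety) => flies(pingu)]; R9 [small(tweety), visible(pingu) => locked(tweety)]; R10 [metal(tweety), bird(tweety) => wooden(pingu)]. New: swims(tweety), flies(pingu), locked(tweety), wooden(pingu).
Round 2: R8 [locked(tweety), bird(tweety) => open(pingu)]. New: open(pingu).
Round 3: R1 [open(pingu), swims(tweety) => green(tweety)]. New: green(tweety).
Closure: {bird(tweety), flies(pingu), green(tweety), locked(tweety), metal(tweety), open(pingu), small(tweety), stale(pingu), swims(tweety), visible(pingu), wooden(pingu)} — 11 facts.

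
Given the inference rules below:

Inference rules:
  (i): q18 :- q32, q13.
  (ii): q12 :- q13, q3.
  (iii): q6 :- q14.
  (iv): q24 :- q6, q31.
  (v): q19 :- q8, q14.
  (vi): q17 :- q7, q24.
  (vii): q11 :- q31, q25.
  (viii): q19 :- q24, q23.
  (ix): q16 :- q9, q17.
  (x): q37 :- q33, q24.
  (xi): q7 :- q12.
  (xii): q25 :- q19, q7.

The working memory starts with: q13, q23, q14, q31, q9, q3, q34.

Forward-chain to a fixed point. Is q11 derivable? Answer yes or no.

Round 1 — (ii), (iii), derive q12, q6.
Round 2 — (iv), (xi), derive q24, q7.
Round 3 — (vi), (viii), derive q17, q19.
Round 4 — (ix), (xii), derive q16, q25.
Round 5 — (vii), derive q11.
q11 appears in round 5, so it is derivable.

yes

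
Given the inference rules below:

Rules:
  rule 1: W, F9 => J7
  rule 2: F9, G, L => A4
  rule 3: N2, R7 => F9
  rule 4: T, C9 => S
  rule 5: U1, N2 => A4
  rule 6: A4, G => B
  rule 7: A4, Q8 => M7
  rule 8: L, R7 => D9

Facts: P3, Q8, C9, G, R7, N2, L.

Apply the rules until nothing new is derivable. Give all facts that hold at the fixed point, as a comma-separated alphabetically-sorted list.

A4, B, C9, D9, F9, G, L, M7, N2, P3, Q8, R7

[1] rule 3 [N2, R7 => F9]; rule 8 [L, R7 => D9]. ⇒ new: F9, D9.
[2] rule 2 [F9, G, L => A4]. ⇒ new: A4.
[3] rule 6 [A4, G => B]; rule 7 [A4, Q8 => M7]. ⇒ new: B, M7.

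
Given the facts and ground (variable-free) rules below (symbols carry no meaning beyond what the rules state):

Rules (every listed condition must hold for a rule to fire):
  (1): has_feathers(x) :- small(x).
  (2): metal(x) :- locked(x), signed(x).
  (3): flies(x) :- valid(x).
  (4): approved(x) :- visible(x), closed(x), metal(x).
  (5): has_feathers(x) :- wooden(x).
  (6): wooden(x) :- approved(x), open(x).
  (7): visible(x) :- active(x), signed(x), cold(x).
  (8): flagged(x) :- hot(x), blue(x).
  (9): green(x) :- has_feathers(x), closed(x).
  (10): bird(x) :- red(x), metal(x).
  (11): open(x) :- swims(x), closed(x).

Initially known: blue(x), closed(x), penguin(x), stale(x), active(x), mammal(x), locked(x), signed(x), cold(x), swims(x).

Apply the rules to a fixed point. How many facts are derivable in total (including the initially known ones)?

17

Round 1 fires (2), (7), (11), giving metal(x), visible(x), open(x).
Round 2 fires (4), giving approved(x).
Round 3 fires (6), giving wooden(x).
Round 4 fires (5), giving has_feathers(x).
Round 5 fires (9), giving green(x).
Closure: {active(x), approved(x), blue(x), closed(x), cold(x), green(x), has_feathers(x), locked(x), mammal(x), metal(x), open(x), penguin(x), signed(x), stale(x), swims(x), visible(x), wooden(x)} — 17 facts.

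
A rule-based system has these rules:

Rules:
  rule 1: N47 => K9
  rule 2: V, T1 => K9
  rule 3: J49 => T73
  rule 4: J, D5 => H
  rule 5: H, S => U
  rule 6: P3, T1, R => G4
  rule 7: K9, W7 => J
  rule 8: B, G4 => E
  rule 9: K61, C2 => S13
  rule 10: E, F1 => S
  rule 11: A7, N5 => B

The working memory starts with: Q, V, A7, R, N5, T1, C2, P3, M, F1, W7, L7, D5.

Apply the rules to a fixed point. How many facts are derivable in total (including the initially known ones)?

Round 1: rule 2 [V, T1 => K9]; rule 6 [P3, T1, R => G4]; rule 11 [A7, N5 => B]. New: K9, G4, B.
Round 2: rule 7 [K9, W7 => J]; rule 8 [B, G4 => E]. New: J, E.
Round 3: rule 4 [J, D5 => H]; rule 10 [E, F1 => S]. New: H, S.
Round 4: rule 5 [H, S => U]. New: U.
Closure: {A7, B, C2, D5, E, F1, G4, H, J, K9, L7, M, N5, P3, Q, R, S, T1, U, V, W7} — 21 facts.

21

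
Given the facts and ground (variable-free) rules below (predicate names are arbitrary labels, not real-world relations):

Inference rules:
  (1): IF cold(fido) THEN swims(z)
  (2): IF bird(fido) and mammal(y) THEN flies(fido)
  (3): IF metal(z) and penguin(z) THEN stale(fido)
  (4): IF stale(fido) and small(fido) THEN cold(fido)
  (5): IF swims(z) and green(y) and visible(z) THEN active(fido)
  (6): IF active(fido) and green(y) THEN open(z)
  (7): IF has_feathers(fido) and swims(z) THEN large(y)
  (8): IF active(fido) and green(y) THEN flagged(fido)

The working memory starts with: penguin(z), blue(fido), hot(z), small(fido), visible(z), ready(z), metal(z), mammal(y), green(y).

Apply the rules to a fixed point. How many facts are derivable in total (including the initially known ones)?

15

[1] (3) [IF metal(z) and penguin(z) THEN stale(fido)]. ⇒ new: stale(fido).
[2] (4) [IF stale(fido) and small(fido) THEN cold(fido)]. ⇒ new: cold(fido).
[3] (1) [IF cold(fido) THEN swims(z)]. ⇒ new: swims(z).
[4] (5) [IF swims(z) and green(y) and visible(z) THEN active(fido)]. ⇒ new: active(fido).
[5] (6) [IF active(fido) and green(y) THEN open(z)]; (8) [IF active(fido) and green(y) THEN flagged(fido)]. ⇒ new: open(z), flagged(fido).
Closure: {active(fido), blue(fido), cold(fido), flagged(fido), green(y), hot(z), mammal(y), metal(z), open(z), penguin(z), ready(z), small(fido), stale(fido), swims(z), visible(z)} — 15 facts.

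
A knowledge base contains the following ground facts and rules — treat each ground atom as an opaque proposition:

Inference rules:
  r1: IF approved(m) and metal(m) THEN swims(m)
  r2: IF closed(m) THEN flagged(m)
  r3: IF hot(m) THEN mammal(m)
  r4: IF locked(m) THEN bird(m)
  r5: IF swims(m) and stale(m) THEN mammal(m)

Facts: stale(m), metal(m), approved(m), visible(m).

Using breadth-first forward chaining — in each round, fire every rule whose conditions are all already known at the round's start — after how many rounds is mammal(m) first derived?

2

Round 1 fires r1, giving swims(m).
Round 2 fires r5, giving mammal(m).
mammal(m) first appears in round 2.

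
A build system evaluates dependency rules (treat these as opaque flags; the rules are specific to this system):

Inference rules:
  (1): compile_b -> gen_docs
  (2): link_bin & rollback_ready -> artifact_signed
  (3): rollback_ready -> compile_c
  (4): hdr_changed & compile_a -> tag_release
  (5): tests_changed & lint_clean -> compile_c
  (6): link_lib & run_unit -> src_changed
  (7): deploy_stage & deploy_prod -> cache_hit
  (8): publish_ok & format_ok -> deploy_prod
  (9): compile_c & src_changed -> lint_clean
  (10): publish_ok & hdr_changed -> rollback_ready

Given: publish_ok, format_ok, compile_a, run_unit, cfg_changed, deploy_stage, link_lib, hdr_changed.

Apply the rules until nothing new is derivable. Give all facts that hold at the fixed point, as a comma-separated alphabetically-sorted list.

Round 1 — (4), (6), (8), (10), derive tag_release, src_changed, deploy_prod, rollback_ready.
Round 2 — (3), (7), derive compile_c, cache_hit.
Round 3 — (9), derive lint_clean.

cache_hit, cfg_changed, compile_a, compile_c, deploy_prod, deploy_stage, format_ok, hdr_changed, link_lib, lint_clean, publish_ok, rollback_ready, run_unit, src_changed, tag_release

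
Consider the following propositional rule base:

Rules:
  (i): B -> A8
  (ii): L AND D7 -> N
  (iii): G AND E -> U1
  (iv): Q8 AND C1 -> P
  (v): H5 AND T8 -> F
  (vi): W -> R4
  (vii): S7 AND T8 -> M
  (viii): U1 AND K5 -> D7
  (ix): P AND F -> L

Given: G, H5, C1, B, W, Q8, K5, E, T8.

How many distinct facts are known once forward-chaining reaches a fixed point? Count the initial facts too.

17

Round 1: (i) [B -> A8]; (iii) [G AND E -> U1]; (iv) [Q8 AND C1 -> P]; (v) [H5 AND T8 -> F]; (vi) [W -> R4]. New: A8, U1, P, F, R4.
Round 2: (viii) [U1 AND K5 -> D7]; (ix) [P AND F -> L]. New: D7, L.
Round 3: (ii) [L AND D7 -> N]. New: N.
Closure: {A8, B, C1, D7, E, F, G, H5, K5, L, N, P, Q8, R4, T8, U1, W} — 17 facts.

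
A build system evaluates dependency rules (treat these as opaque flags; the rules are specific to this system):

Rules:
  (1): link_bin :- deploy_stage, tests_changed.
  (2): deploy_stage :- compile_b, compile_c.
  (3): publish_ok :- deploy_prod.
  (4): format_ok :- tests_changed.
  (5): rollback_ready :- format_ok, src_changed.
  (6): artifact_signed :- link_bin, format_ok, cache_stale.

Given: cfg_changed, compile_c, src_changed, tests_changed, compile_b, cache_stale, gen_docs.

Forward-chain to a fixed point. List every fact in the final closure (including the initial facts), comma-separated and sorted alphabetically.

artifact_signed, cache_stale, cfg_changed, compile_b, compile_c, deploy_stage, format_ok, gen_docs, link_bin, rollback_ready, src_changed, tests_changed

Round 1 fires (2), (4), giving deploy_stage, format_ok.
Round 2 fires (1), (5), giving link_bin, rollback_ready.
Round 3 fires (6), giving artifact_signed.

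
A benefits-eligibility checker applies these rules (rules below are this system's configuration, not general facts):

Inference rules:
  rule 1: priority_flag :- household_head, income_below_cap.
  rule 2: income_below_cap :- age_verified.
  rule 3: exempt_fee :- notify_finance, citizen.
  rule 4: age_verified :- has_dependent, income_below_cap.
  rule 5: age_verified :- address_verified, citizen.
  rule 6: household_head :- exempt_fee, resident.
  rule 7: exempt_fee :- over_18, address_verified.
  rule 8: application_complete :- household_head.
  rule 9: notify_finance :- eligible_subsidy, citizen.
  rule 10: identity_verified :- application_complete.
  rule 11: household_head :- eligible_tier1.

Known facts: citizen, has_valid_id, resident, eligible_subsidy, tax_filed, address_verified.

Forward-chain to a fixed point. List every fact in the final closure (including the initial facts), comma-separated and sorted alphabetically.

[1] rule 5 [age_verified :- address_verified, citizen.]; rule 9 [notify_finance :- eligible_subsidy, citizen.]. ⇒ new: age_verified, notify_finance.
[2] rule 2 [income_below_cap :- age_verified.]; rule 3 [exempt_fee :- notify_finance, citizen.]. ⇒ new: income_below_cap, exempt_fee.
[3] rule 6 [household_head :- exempt_fee, resident.]. ⇒ new: household_head.
[4] rule 1 [priority_flag :- household_head, income_below_cap.]; rule 8 [application_complete :- household_head.]. ⇒ new: priority_flag, application_complete.
[5] rule 10 [identity_verified :- application_complete.]. ⇒ new: identity_verified.

address_verified, age_verified, application_complete, citizen, eligible_subsidy, exempt_fee, has_valid_id, household_head, identity_verified, income_below_cap, notify_finance, priority_flag, resident, tax_filed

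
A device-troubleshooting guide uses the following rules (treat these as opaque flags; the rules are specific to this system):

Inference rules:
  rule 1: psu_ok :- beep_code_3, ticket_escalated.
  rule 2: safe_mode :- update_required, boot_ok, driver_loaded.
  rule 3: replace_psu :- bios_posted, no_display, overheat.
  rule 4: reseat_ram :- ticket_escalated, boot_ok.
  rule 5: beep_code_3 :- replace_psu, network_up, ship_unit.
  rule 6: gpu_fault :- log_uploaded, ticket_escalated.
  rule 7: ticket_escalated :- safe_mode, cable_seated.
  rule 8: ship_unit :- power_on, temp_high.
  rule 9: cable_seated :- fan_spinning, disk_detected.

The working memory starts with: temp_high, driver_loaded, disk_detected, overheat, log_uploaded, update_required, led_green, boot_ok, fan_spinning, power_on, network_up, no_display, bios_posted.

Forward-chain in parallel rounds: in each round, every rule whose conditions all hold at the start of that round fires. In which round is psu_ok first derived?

3

Round 1: rule 2 [safe_mode :- update_required, boot_ok, driver_loaded.]; rule 3 [replace_psu :- bios_posted, no_display, overheat.]; rule 8 [ship_unit :- power_on, temp_high.]; rule 9 [cable_seated :- fan_spinning, disk_detected.]. Adds safe_mode, replace_psu, ship_unit, cable_seated.
Round 2: rule 5 [beep_code_3 :- replace_psu, network_up, ship_unit.]; rule 7 [ticket_escalated :- safe_mode, cable_seated.]. Adds beep_code_3, ticket_escalated.
Round 3: rule 1 [psu_ok :- beep_code_3, ticket_escalated.]; rule 4 [reseat_ram :- ticket_escalated, boot_ok.]; rule 6 [gpu_fault :- log_uploaded, ticket_escalated.]. Adds psu_ok, reseat_ram, gpu_fault.
psu_ok first appears in round 3.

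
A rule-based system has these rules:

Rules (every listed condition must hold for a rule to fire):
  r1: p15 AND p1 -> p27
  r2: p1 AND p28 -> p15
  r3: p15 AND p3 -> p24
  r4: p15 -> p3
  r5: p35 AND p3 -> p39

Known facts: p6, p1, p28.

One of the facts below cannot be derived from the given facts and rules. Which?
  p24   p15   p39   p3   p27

p39

Round 1: r2 [p1 AND p28 -> p15]. New: p15.
Round 2: r1 [p15 AND p1 -> p27]; r4 [p15 -> p3]. New: p27, p3.
Round 3: r3 [p15 AND p3 -> p24]. New: p24.
Derived: p3 (round 2), p27 (round 2), p15 (round 1), p24 (round 3). p39 never appears in any round.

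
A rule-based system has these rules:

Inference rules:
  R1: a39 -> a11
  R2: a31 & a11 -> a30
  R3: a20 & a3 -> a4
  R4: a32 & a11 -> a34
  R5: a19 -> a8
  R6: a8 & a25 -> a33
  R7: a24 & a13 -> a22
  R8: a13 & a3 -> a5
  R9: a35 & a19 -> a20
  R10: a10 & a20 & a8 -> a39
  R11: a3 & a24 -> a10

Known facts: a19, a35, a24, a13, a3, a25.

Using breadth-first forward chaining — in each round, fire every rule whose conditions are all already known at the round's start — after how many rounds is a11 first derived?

3

[1] R5 [a19 -> a8]; R7 [a24 & a13 -> a22]; R8 [a13 & a3 -> a5]; R9 [a35 & a19 -> a20]; R11 [a3 & a24 -> a10]. ⇒ new: a8, a22, a5, a20, a10.
[2] R3 [a20 & a3 -> a4]; R6 [a8 & a25 -> a33]; R10 [a10 & a20 & a8 -> a39]. ⇒ new: a4, a33, a39.
[3] R1 [a39 -> a11]. ⇒ new: a11.
a11 first appears in round 3.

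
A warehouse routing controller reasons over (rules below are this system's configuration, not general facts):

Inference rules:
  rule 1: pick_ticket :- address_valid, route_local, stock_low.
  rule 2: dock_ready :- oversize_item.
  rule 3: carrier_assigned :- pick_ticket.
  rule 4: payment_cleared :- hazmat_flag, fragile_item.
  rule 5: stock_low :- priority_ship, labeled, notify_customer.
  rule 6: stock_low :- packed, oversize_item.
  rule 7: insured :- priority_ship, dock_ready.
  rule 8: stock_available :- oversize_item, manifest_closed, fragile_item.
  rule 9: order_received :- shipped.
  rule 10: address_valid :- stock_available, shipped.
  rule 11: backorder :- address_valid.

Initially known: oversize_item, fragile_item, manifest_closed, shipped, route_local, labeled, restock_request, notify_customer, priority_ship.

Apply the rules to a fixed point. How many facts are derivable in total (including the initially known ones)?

Round 1 fires rule 2, rule 5, rule 8, rule 9, giving dock_ready, stock_low, stock_available, order_received.
Round 2 fires rule 7, rule 10, giving insured, address_valid.
Round 3 fires rule 1, rule 11, giving pick_ticket, backorder.
Round 4 fires rule 3, giving carrier_assigned.
Closure: {address_valid, backorder, carrier_assigned, dock_ready, fragile_item, insured, labeled, manifest_closed, notify_customer, order_received, oversize_item, pick_ticket, priority_ship, restock_request, route_local, shipped, stock_available, stock_low} — 18 facts.

18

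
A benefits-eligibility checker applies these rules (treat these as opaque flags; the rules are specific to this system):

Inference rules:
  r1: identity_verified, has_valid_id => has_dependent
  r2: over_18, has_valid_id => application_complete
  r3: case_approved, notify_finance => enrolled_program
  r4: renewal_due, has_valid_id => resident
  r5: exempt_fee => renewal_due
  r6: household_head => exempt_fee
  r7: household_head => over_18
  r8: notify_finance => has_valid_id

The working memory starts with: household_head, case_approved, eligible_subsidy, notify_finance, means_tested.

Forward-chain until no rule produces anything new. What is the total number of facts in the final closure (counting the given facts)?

Round 1 fires r3, r6, r7, r8, giving enrolled_program, exempt_fee, over_18, has_valid_id.
Round 2 fires r2, r5, giving application_complete, renewal_due.
Round 3 fires r4, giving resident.
Closure: {application_complete, case_approved, eligible_subsidy, enrolled_program, exempt_fee, has_valid_id, household_head, means_tested, notify_finance, over_18, renewal_due, resident} — 12 facts.

12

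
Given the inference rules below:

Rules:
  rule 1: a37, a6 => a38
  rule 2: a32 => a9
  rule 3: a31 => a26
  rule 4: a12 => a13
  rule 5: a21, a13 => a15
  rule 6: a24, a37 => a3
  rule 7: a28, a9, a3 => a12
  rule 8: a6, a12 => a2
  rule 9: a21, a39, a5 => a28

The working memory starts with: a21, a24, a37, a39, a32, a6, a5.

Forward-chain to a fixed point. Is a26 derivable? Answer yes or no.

[1] rule 1 [a37, a6 => a38]; rule 2 [a32 => a9]; rule 6 [a24, a37 => a3]; rule 9 [a21, a39, a5 => a28]. ⇒ new: a38, a9, a3, a28.
[2] rule 7 [a28, a9, a3 => a12]. ⇒ new: a12.
[3] rule 4 [a12 => a13]; rule 8 [a6, a12 => a2]. ⇒ new: a13, a2.
[4] rule 5 [a21, a13 => a15]. ⇒ new: a15.
Fixed point reached. a26 is concluded only by rule 3; rule 3 needs a31 (never derived).

no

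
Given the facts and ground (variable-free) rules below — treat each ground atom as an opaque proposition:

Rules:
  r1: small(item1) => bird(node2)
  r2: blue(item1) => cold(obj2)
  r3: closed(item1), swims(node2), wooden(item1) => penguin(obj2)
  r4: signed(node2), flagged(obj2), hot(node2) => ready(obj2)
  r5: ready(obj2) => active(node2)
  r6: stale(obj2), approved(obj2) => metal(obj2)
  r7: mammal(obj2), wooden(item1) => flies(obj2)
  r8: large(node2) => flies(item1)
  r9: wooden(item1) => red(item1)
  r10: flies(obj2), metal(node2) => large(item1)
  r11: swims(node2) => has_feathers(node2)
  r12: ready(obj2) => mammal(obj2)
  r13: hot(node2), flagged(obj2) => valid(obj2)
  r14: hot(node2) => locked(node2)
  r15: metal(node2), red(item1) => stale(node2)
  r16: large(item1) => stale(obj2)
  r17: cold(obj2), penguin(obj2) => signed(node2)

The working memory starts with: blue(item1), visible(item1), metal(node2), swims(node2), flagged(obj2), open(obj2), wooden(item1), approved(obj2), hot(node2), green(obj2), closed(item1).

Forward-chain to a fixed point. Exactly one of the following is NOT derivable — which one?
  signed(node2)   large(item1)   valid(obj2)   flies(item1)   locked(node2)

[1] r2 [blue(item1) => cold(obj2)]; r3 [closed(item1), swims(node2), wooden(item1) => penguin(obj2)]; r9 [wooden(item1) => red(item1)]; r11 [swims(node2) => has_feathers(node2)]; r13 [hot(node2), flagged(obj2) => valid(obj2)]; r14 [hot(node2) => locked(node2)]. ⇒ new: cold(obj2), penguin(obj2), red(item1), has_feathers(node2), valid(obj2), locked(node2).
[2] r15 [metal(node2), red(item1) => stale(node2)]; r17 [cold(obj2), penguin(obj2) => signed(node2)]. ⇒ new: stale(node2), signed(node2).
[3] r4 [signed(node2), flagged(obj2), hot(node2) => ready(obj2)]. ⇒ new: ready(obj2).
[4] r5 [ready(obj2) => active(node2)]; r12 [ready(obj2) => mammal(obj2)]. ⇒ new: active(node2), mammal(obj2).
[5] r7 [mammal(obj2), wooden(item1) => flies(obj2)]. ⇒ new: flies(obj2).
[6] r10 [flies(obj2), metal(node2) => large(item1)]. ⇒ new: large(item1).
[7] r16 [large(item1) => stale(obj2)]. ⇒ new: stale(obj2).
[8] r6 [stale(obj2), approved(obj2) => metal(obj2)]. ⇒ new: metal(obj2).
Derived: locked(node2) (round 1), large(item1) (round 6), signed(node2) (round 2), valid(obj2) (round 1). flies(item1) never appears in any round.

flies(item1)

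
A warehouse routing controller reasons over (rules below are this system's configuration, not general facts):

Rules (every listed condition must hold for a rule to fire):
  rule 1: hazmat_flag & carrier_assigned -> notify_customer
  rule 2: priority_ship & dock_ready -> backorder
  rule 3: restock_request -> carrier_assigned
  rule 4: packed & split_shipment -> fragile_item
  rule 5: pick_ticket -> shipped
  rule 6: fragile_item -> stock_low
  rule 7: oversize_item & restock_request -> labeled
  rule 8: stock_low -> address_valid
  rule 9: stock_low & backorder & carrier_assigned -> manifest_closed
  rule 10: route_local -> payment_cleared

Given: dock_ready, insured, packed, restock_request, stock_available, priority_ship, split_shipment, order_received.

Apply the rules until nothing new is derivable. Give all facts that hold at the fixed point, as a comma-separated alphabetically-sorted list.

Round 1: rule 2 [priority_ship & dock_ready -> backorder]; rule 3 [restock_request -> carrier_assigned]; rule 4 [packed & split_shipment -> fragile_item]. New: backorder, carrier_assigned, fragile_item.
Round 2: rule 6 [fragile_item -> stock_low]. New: stock_low.
Round 3: rule 8 [stock_low -> address_valid]; rule 9 [stock_low & backorder & carrier_assigned -> manifest_closed]. New: address_valid, manifest_closed.

address_valid, backorder, carrier_assigned, dock_ready, fragile_item, insured, manifest_closed, order_received, packed, priority_ship, restock_request, split_shipment, stock_available, stock_low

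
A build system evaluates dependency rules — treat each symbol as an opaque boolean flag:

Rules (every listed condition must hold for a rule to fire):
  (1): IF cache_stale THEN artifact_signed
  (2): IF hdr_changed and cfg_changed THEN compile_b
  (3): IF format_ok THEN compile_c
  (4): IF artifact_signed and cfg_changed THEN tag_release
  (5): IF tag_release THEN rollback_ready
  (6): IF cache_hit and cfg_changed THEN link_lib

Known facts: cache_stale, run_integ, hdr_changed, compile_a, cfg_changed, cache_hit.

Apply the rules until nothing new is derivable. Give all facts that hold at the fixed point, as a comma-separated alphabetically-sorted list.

Round 1: (1) [IF cache_stale THEN artifact_signed]; (2) [IF hdr_changed and cfg_changed THEN compile_b]; (6) [IF cache_hit and cfg_changed THEN link_lib]. New: artifact_signed, compile_b, link_lib.
Round 2: (4) [IF artifact_signed and cfg_changed THEN tag_release]. New: tag_release.
Round 3: (5) [IF tag_release THEN rollback_ready]. New: rollback_ready.

artifact_signed, cache_hit, cache_stale, cfg_changed, compile_a, compile_b, hdr_changed, link_lib, rollback_ready, run_integ, tag_release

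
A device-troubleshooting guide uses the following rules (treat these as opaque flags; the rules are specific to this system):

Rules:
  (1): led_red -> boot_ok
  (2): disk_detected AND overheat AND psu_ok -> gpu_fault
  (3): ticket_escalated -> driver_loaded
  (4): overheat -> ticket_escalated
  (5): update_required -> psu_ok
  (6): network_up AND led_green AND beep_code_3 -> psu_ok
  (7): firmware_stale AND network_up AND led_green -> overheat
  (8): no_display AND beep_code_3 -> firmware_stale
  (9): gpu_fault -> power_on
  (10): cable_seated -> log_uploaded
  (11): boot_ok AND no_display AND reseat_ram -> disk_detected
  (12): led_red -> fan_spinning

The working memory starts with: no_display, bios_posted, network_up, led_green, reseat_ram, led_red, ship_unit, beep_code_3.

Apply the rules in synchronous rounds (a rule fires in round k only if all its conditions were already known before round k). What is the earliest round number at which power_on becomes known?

Round 1 fires (1), (6), (8), (12), giving boot_ok, psu_ok, firmware_stale, fan_spinning.
Round 2 fires (7), (11), giving overheat, disk_detected.
Round 3 fires (2), (4), giving gpu_fault, ticket_escalated.
Round 4 fires (3), (9), giving driver_loaded, power_on.
power_on first appears in round 4.

4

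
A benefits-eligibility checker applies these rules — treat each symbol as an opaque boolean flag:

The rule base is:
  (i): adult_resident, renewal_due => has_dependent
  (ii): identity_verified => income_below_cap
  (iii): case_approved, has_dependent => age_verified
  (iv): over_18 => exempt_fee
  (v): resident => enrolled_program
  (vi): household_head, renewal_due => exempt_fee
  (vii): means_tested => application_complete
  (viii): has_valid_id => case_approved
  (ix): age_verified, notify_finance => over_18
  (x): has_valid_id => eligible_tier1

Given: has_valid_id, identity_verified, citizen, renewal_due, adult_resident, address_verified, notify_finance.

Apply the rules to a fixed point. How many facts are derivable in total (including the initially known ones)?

14

Round 1: (i) [adult_resident, renewal_due => has_dependent]; (ii) [identity_verified => income_below_cap]; (viii) [has_valid_id => case_approved]; (x) [has_valid_id => eligible_tier1]. Adds has_dependent, income_below_cap, case_approved, eligible_tier1.
Round 2: (iii) [case_approved, has_dependent => age_verified]. Adds age_verified.
Round 3: (ix) [age_verified, notify_finance => over_18]. Adds over_18.
Round 4: (iv) [over_18 => exempt_fee]. Adds exempt_fee.
Closure: {address_verified, adult_resident, age_verified, case_approved, citizen, eligible_tier1, exempt_fee, has_dependent, has_valid_id, identity_verified, income_below_cap, notify_finance, over_18, renewal_due} — 14 facts.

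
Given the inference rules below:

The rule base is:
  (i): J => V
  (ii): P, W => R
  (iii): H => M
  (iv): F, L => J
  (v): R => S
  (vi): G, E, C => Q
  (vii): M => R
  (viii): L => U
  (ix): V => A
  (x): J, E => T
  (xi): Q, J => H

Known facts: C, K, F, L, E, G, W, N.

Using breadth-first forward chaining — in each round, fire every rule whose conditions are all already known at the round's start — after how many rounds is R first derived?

4

[1] (iv) [F, L => J]; (vi) [G, E, C => Q]; (viii) [L => U]. ⇒ new: J, Q, U.
[2] (i) [J => V]; (x) [J, E => T]; (xi) [Q, J => H]. ⇒ new: V, T, H.
[3] (iii) [H => M]; (ix) [V => A]. ⇒ new: M, A.
[4] (vii) [M => R]. ⇒ new: R.
R first appears in round 4.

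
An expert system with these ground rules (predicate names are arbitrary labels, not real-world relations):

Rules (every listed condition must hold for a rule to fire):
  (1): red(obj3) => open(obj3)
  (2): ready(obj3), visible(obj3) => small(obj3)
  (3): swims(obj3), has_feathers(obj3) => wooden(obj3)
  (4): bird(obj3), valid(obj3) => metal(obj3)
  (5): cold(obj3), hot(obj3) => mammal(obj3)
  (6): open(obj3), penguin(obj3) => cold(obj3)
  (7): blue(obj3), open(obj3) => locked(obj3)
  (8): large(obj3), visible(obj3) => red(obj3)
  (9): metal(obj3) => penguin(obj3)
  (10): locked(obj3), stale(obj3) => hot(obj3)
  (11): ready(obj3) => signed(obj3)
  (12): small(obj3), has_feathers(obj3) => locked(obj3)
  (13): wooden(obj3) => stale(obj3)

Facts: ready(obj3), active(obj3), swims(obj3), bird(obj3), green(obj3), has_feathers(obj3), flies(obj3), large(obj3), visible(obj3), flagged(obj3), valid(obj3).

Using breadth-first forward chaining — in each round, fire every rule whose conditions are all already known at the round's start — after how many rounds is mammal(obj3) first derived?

4

[1] (2) [ready(obj3), visible(obj3) => small(obj3)]; (3) [swims(obj3), has_feathers(obj3) => wooden(obj3)]; (4) [bird(obj3), valid(obj3) => metal(obj3)]; (8) [large(obj3), visible(obj3) => red(obj3)]; (11) [ready(obj3) => signed(obj3)]. ⇒ new: small(obj3), wooden(obj3), metal(obj3), red(obj3), signed(obj3).
[2] (1) [red(obj3) => open(obj3)]; (9) [metal(obj3) => penguin(obj3)]; (12) [small(obj3), has_feathers(obj3) => locked(obj3)]; (13) [wooden(obj3) => stale(obj3)]. ⇒ new: open(obj3), penguin(obj3), locked(obj3), stale(obj3).
[3] (6) [open(obj3), penguin(obj3) => cold(obj3)]; (10) [locked(obj3), stale(obj3) => hot(obj3)]. ⇒ new: cold(obj3), hot(obj3).
[4] (5) [cold(obj3), hot(obj3) => mammal(obj3)]. ⇒ new: mammal(obj3).
mammal(obj3) first appears in round 4.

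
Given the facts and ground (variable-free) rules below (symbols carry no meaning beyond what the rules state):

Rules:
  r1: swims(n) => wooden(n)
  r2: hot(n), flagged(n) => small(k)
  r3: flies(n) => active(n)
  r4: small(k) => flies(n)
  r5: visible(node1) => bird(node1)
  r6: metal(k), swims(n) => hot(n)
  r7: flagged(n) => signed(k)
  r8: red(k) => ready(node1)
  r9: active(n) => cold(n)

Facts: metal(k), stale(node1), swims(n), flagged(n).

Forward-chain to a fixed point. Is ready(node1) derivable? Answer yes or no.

Round 1 fires r1, r6, r7, giving wooden(n), hot(n), signed(k).
Round 2 fires r2, giving small(k).
Round 3 fires r4, giving flies(n).
Round 4 fires r3, giving active(n).
Round 5 fires r9, giving cold(n).
Fixed point reached. ready(node1) is concluded only by r8; r8 needs red(k) (never derived).

no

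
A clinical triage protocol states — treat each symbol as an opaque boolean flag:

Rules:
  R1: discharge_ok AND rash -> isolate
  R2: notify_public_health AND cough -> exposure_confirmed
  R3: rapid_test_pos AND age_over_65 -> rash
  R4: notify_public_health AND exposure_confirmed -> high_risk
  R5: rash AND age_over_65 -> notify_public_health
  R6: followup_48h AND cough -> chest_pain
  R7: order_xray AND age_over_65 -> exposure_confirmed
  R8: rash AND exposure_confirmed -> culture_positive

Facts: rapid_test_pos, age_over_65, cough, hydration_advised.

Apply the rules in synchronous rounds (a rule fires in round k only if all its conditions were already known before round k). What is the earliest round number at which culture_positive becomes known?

4

Round 1 — R3, derive rash.
Round 2 — R5, derive notify_public_health.
Round 3 — R2, derive exposure_confirmed.
Round 4 — R4, R8, derive high_risk, culture_positive.
culture_positive first appears in round 4.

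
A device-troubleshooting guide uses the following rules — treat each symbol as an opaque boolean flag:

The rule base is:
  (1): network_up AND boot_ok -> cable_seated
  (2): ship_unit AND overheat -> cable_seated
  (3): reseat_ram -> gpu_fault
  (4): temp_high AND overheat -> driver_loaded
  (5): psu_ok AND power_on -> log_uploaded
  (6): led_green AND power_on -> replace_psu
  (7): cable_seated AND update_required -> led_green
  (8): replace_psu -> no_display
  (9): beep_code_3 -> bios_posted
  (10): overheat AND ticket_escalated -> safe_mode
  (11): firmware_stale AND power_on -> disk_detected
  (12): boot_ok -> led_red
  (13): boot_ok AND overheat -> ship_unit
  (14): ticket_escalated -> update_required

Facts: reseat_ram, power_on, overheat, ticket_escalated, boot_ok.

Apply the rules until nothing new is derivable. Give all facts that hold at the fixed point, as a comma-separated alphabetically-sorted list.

boot_ok, cable_seated, gpu_fault, led_green, led_red, no_display, overheat, power_on, replace_psu, reseat_ram, safe_mode, ship_unit, ticket_escalated, update_required

Round 1 fires (3), (10), (12), (13), (14), giving gpu_fault, safe_mode, led_red, ship_unit, update_required.
Round 2 fires (2), giving cable_seated.
Round 3 fires (7), giving led_green.
Round 4 fires (6), giving replace_psu.
Round 5 fires (8), giving no_display.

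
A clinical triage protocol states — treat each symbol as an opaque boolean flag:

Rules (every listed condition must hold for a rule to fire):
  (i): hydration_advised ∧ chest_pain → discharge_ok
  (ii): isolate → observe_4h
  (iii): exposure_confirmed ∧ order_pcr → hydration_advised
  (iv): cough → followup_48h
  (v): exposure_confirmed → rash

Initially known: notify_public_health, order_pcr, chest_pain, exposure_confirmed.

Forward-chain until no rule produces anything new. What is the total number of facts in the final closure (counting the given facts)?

[1] (iii) [exposure_confirmed ∧ order_pcr → hydration_advised]; (v) [exposure_confirmed → rash]. ⇒ new: hydration_advised, rash.
[2] (i) [hydration_advised ∧ chest_pain → discharge_ok]. ⇒ new: discharge_ok.
Closure: {chest_pain, discharge_ok, exposure_confirmed, hydration_advised, notify_public_health, order_pcr, rash} — 7 facts.

7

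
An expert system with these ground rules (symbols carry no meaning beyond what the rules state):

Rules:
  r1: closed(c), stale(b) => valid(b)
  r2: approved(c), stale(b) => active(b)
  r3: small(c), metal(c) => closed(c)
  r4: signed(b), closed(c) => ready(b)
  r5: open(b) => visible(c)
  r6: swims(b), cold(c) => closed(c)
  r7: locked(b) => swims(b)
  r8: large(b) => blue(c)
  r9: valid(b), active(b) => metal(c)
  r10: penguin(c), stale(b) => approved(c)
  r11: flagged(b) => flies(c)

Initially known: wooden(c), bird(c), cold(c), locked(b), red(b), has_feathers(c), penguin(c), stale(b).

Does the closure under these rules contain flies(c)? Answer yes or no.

Round 1 fires r7, r10, giving swims(b), approved(c).
Round 2 fires r2, r6, giving active(b), closed(c).
Round 3 fires r1, giving valid(b).
Round 4 fires r9, giving metal(c).
Fixed point reached. flies(c) is concluded only by r11; r11 needs flagged(b) (never derived).

no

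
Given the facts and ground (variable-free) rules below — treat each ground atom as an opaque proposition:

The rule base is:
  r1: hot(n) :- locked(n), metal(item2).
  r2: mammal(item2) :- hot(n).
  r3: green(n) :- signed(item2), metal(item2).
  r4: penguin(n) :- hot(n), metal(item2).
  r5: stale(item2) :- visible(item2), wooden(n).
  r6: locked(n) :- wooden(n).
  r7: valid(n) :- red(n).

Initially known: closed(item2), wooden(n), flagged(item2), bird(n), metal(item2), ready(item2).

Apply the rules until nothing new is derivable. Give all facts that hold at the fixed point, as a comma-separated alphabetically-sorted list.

Round 1: r6 [locked(n) :- wooden(n).]. New: locked(n).
Round 2: r1 [hot(n) :- locked(n), metal(item2).]. New: hot(n).
Round 3: r2 [mammal(item2) :- hot(n).]; r4 [penguin(n) :- hot(n), metal(item2).]. New: mammal(item2), penguin(n).

bird(n), closed(item2), flagged(item2), hot(n), locked(n), mammal(item2), metal(item2), penguin(n), ready(item2), wooden(n)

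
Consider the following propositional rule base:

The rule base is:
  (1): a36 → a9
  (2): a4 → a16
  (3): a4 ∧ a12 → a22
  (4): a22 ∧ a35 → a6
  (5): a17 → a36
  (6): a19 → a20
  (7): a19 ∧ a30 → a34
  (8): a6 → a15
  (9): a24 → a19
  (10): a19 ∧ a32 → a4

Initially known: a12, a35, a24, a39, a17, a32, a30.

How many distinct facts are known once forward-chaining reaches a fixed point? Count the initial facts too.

Round 1 — (5), (9), derive a36, a19.
Round 2 — (1), (6), (7), (10), derive a9, a20, a34, a4.
Round 3 — (2), (3), derive a16, a22.
Round 4 — (4), derive a6.
Round 5 — (8), derive a15.
Closure: {a12, a15, a16, a17, a19, a20, a22, a24, a30, a32, a34, a35, a36, a39, a4, a6, a9} — 17 facts.

17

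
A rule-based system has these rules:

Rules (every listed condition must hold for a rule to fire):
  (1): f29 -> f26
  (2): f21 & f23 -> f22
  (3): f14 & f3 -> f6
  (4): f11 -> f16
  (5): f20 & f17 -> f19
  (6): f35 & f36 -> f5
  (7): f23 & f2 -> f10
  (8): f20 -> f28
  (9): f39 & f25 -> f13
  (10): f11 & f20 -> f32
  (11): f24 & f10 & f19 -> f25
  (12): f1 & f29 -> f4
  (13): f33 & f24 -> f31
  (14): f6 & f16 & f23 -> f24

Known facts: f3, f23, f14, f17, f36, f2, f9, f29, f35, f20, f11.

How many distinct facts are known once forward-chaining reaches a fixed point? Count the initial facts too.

21

[1] (1) [f29 -> f26]; (3) [f14 & f3 -> f6]; (4) [f11 -> f16]; (5) [f20 & f17 -> f19]; (6) [f35 & f36 -> f5]; (7) [f23 & f2 -> f10]; (8) [f20 -> f28]; (10) [f11 & f20 -> f32]. ⇒ new: f26, f6, f16, f19, f5, f10, f28, f32.
[2] (14) [f6 & f16 & f23 -> f24]. ⇒ new: f24.
[3] (11) [f24 & f10 & f19 -> f25]. ⇒ new: f25.
Closure: {f10, f11, f14, f16, f17, f19, f2, f20, f23, f24, f25, f26, f28, f29, f3, f32, f35, f36, f5, f6, f9} — 21 facts.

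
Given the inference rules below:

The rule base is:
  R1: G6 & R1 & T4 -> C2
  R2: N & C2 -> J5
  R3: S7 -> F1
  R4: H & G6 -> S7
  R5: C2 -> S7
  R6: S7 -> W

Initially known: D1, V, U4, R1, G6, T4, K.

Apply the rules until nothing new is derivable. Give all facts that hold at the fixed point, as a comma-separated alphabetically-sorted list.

C2, D1, F1, G6, K, R1, S7, T4, U4, V, W

Round 1: R1 [G6 & R1 & T4 -> C2]. Adds C2.
Round 2: R5 [C2 -> S7]. Adds S7.
Round 3: R3 [S7 -> F1]; R6 [S7 -> W]. Adds F1, W.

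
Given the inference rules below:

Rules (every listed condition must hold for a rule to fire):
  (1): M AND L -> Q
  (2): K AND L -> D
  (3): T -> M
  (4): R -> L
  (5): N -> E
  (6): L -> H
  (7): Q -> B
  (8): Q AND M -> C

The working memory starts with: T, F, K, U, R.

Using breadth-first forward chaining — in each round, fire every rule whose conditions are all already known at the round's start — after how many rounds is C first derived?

3

Round 1 fires (3), (4), giving M, L.
Round 2 fires (1), (2), (6), giving Q, D, H.
Round 3 fires (7), (8), giving B, C.
C first appears in round 3.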